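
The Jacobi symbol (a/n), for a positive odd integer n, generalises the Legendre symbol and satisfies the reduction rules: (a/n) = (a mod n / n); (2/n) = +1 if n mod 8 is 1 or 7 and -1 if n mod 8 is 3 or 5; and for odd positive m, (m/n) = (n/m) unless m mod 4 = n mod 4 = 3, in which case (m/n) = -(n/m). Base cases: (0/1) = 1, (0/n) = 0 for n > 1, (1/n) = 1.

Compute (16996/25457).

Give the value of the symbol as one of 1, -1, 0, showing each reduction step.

-1

factor out 2^2: 16996 = 2^2·4249; with 25457 mod 8 = 1, (2/25457) = +1; sign now +1; continue with (4249/25457)
flip (4249/25457) -> (25457/4249): both odd, 4249 mod 4 = 1, 25457 mod 4 = 1, so the flip contributes +1; sign now +1
(25457/4249): 25457 mod 4249 = 4212, so (25457/4249) = (4212/4249)
factor out 2^2: 4212 = 2^2·1053; with 4249 mod 8 = 1, (2/4249) = +1; sign now +1; continue with (1053/4249)
flip (1053/4249) -> (4249/1053): both odd, 1053 mod 4 = 1, 4249 mod 4 = 1, so the flip contributes +1; sign now +1
(4249/1053): 4249 mod 1053 = 37, so (4249/1053) = (37/1053)
flip (37/1053) -> (1053/37): both odd, 37 mod 4 = 1, 1053 mod 4 = 1, so the flip contributes +1; sign now +1
(1053/37): 1053 mod 37 = 17, so (1053/37) = (17/37)
flip (17/37) -> (37/17): both odd, 17 mod 4 = 1, 37 mod 4 = 1, so the flip contributes +1; sign now +1
(37/17): 37 mod 17 = 3, so (37/17) = (3/17)
flip (3/17) -> (17/3): both odd, 3 mod 4 = 3, 17 mod 4 = 1, so the flip contributes +1; sign now +1
(17/3): 17 mod 3 = 2, so (17/3) = (2/3)
factor out 2^1: 2 = 2^1·1; with 3 mod 8 = 3, (2/3) = -1; sign now -1; continue with (1/3)
reached (1/3) = 1, so the symbol is -1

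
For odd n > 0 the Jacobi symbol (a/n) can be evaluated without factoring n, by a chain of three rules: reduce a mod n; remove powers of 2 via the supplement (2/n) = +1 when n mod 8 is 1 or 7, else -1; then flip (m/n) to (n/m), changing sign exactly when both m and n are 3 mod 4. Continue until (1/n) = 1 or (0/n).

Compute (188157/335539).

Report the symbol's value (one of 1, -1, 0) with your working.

flip (188157/335539) -> (335539/188157): both odd, 188157 mod 4 = 1, 335539 mod 4 = 3, so the flip contributes +1; sign now +1
(335539/188157): 335539 mod 188157 = 147382, so (335539/188157) = (147382/188157)
factor out 2^1: 147382 = 2^1·73691; with 188157 mod 8 = 5, (2/188157) = -1; sign now -1; continue with (73691/188157)
flip (73691/188157) -> (188157/73691): both odd, 73691 mod 4 = 3, 188157 mod 4 = 1, so the flip contributes +1; sign now -1
(188157/73691): 188157 mod 73691 = 40775, so (188157/73691) = (40775/73691)
flip (40775/73691) -> (73691/40775): both odd, 40775 mod 4 = 3, 73691 mod 4 = 3, so the flip contributes -1; sign now +1
(73691/40775): 73691 mod 40775 = 32916, so (73691/40775) = (32916/40775)
factor out 2^2: 32916 = 2^2·8229; with 40775 mod 8 = 7, (2/40775) = +1; sign now +1; continue with (8229/40775)
flip (8229/40775) -> (40775/8229): both odd, 8229 mod 4 = 1, 40775 mod 4 = 3, so the flip contributes +1; sign now +1
(40775/8229): 40775 mod 8229 = 7859, so (40775/8229) = (7859/8229)
flip (7859/8229) -> (8229/7859): both odd, 7859 mod 4 = 3, 8229 mod 4 = 1, so the flip contributes +1; sign now +1
(8229/7859): 8229 mod 7859 = 370, so (8229/7859) = (370/7859)
factor out 2^1: 370 = 2^1·185; with 7859 mod 8 = 3, (2/7859) = -1; sign now -1; continue with (185/7859)
flip (185/7859) -> (7859/185): both odd, 185 mod 4 = 1, 7859 mod 4 = 3, so the flip contributes +1; sign now -1
(7859/185): 7859 mod 185 = 89, so (7859/185) = (89/185)
flip (89/185) -> (185/89): both odd, 89 mod 4 = 1, 185 mod 4 = 1, so the flip contributes +1; sign now -1
(185/89): 185 mod 89 = 7, so (185/89) = (7/89)
flip (7/89) -> (89/7): both odd, 7 mod 4 = 3, 89 mod 4 = 1, so the flip contributes +1; sign now -1
(89/7): 89 mod 7 = 5, so (89/7) = (5/7)
flip (5/7) -> (7/5): both odd, 5 mod 4 = 1, 7 mod 4 = 3, so the flip contributes +1; sign now -1
(7/5): 7 mod 5 = 2, so (7/5) = (2/5)
factor out 2^1: 2 = 2^1·1; with 5 mod 8 = 5, (2/5) = -1; sign now +1; continue with (1/5)
reached (1/5) = 1, so the symbol is +1

1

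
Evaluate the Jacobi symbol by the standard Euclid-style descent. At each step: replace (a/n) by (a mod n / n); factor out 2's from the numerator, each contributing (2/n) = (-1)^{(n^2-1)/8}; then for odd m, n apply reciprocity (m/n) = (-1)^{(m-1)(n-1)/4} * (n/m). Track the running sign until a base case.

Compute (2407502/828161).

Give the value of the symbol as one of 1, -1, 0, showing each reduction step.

0

(2407502/828161): 2407502 mod 828161 = 751180, so (2407502/828161) = (751180/828161)
factor out 2^2: 751180 = 2^2·187795; with 828161 mod 8 = 1, (2/828161) = +1; sign now +1; continue with (187795/828161)
flip (187795/828161) -> (828161/187795): both odd, 187795 mod 4 = 3, 828161 mod 4 = 1, so the flip contributes +1; sign now +1
(828161/187795): 828161 mod 187795 = 76981, so (828161/187795) = (76981/187795)
flip (76981/187795) -> (187795/76981): both odd, 76981 mod 4 = 1, 187795 mod 4 = 3, so the flip contributes +1; sign now +1
(187795/76981): 187795 mod 76981 = 33833, so (187795/76981) = (33833/76981)
flip (33833/76981) -> (76981/33833): both odd, 33833 mod 4 = 1, 76981 mod 4 = 1, so the flip contributes +1; sign now +1
(76981/33833): 76981 mod 33833 = 9315, so (76981/33833) = (9315/33833)
flip (9315/33833) -> (33833/9315): both odd, 9315 mod 4 = 3, 33833 mod 4 = 1, so the flip contributes +1; sign now +1
(33833/9315): 33833 mod 9315 = 5888, so (33833/9315) = (5888/9315)
factor out 2^8: 5888 = 2^8·23; with 9315 mod 8 = 3, (2/9315) = -1; sign now +1; continue with (23/9315)
flip (23/9315) -> (9315/23): both odd, 23 mod 4 = 3, 9315 mod 4 = 3, so the flip contributes -1; sign now -1
(9315/23): 9315 mod 23 = 0, so (9315/23) = (0/23)
reached (0/23); gcd(a, n) > 1, so (0/23) = 0 and the symbol is 0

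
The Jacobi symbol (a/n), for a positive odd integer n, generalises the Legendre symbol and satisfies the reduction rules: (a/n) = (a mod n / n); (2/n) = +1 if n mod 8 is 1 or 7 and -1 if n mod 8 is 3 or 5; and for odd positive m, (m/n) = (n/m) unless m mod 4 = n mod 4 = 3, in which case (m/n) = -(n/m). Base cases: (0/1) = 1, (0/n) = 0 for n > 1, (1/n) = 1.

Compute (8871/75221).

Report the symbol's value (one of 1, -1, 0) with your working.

-1

flip (8871/75221) -> (75221/8871): both odd, 8871 mod 4 = 3, 75221 mod 4 = 1, so the flip contributes +1; sign now +1
(75221/8871): 75221 mod 8871 = 4253, so (75221/8871) = (4253/8871)
flip (4253/8871) -> (8871/4253): both odd, 4253 mod 4 = 1, 8871 mod 4 = 3, so the flip contributes +1; sign now +1
(8871/4253): 8871 mod 4253 = 365, so (8871/4253) = (365/4253)
flip (365/4253) -> (4253/365): both odd, 365 mod 4 = 1, 4253 mod 4 = 1, so the flip contributes +1; sign now +1
(4253/365): 4253 mod 365 = 238, so (4253/365) = (238/365)
factor out 2^1: 238 = 2^1·119; with 365 mod 8 = 5, (2/365) = -1; sign now -1; continue with (119/365)
flip (119/365) -> (365/119): both odd, 119 mod 4 = 3, 365 mod 4 = 1, so the flip contributes +1; sign now -1
(365/119): 365 mod 119 = 8, so (365/119) = (8/119)
factor out 2^3: 8 = 2^3·1; with 119 mod 8 = 7, (2/119) = +1; sign now -1; continue with (1/119)
reached (1/119) = 1, so the symbol is -1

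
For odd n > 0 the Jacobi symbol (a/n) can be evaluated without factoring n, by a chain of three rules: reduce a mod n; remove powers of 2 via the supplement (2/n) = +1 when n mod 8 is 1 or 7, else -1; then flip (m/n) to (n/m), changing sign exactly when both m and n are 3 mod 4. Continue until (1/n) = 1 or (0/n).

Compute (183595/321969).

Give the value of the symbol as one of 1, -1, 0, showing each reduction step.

-1

reciprocity: (183595/321969) = +1·(321969/183595) since 183595 mod 4 = 3, 321969 mod 4 = 1; sign now +1
(321969/183595) = (138374/183595)   [reduce mod 183595]
138374 = 2^1·69187; (2/183595) = -1 since 183595 mod 8 = 3, so (138374/183595) = (-1)^1·(69187/183595); sign now -1
reciprocity: (69187/183595) = -1·(183595/69187) since 69187 mod 4 = 3, 183595 mod 4 = 3; sign now +1
(183595/69187) = (45221/69187)   [reduce mod 69187]
reciprocity: (45221/69187) = +1·(69187/45221) since 45221 mod 4 = 1, 69187 mod 4 = 3; sign now +1
(69187/45221) = (23966/45221)   [reduce mod 45221]
23966 = 2^1·11983; (2/45221) = -1 since 45221 mod 8 = 5, so (23966/45221) = (-1)^1·(11983/45221); sign now -1
reciprocity: (11983/45221) = +1·(45221/11983) since 11983 mod 4 = 3, 45221 mod 4 = 1; sign now -1
(45221/11983) = (9272/11983)   [reduce mod 11983]
9272 = 2^3·1159; (2/11983) = +1 since 11983 mod 8 = 7, so (9272/11983) = (+1)^3·(1159/11983); sign now -1
reciprocity: (1159/11983) = -1·(11983/1159) since 1159 mod 4 = 3, 11983 mod 4 = 3; sign now +1
(11983/1159) = (393/1159)   [reduce mod 1159]
reciprocity: (393/1159) = +1·(1159/393) since 393 mod 4 = 1, 1159 mod 4 = 3; sign now +1
(1159/393) = (373/393)   [reduce mod 393]
reciprocity: (373/393) = +1·(393/373) since 373 mod 4 = 1, 393 mod 4 = 1; sign now +1
(393/373) = (20/373)   [reduce mod 373]
20 = 2^2·5; (2/373) = -1 since 373 mod 8 = 5, so (20/373) = (-1)^2·(5/373); sign now +1
reciprocity: (5/373) = +1·(373/5) since 5 mod 4 = 1, 373 mod 4 = 1; sign now +1
(373/5) = (3/5)   [reduce mod 5]
reciprocity: (3/5) = +1·(5/3) since 3 mod 4 = 3, 5 mod 4 = 1; sign now +1
(5/3) = (2/3)   [reduce mod 3]
2 = 2^1·1; (2/3) = -1 since 3 mod 8 = 3, so (2/3) = (-1)^1·(1/3); sign now -1
(1/3) = 1; final value = sign = -1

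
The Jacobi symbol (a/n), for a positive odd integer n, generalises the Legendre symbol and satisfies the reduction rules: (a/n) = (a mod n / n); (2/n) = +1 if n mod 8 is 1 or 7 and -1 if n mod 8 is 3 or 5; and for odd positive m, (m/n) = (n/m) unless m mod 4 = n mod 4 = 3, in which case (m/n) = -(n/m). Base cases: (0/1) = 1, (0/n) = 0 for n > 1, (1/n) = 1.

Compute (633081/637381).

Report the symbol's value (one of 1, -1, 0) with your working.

flip (633081/637381) -> (637381/633081): both odd, 633081 mod 4 = 1, 637381 mod 4 = 1, so the flip contributes +1; sign now +1
(637381/633081): 637381 mod 633081 = 4300, so (637381/633081) = (4300/633081)
factor out 2^2: 4300 = 2^2·1075; with 633081 mod 8 = 1, (2/633081) = +1; sign now +1; continue with (1075/633081)
flip (1075/633081) -> (633081/1075): both odd, 1075 mod 4 = 3, 633081 mod 4 = 1, so the flip contributes +1; sign now +1
(633081/1075): 633081 mod 1075 = 981, so (633081/1075) = (981/1075)
flip (981/1075) -> (1075/981): both odd, 981 mod 4 = 1, 1075 mod 4 = 3, so the flip contributes +1; sign now +1
(1075/981): 1075 mod 981 = 94, so (1075/981) = (94/981)
factor out 2^1: 94 = 2^1·47; with 981 mod 8 = 5, (2/981) = -1; sign now -1; continue with (47/981)
flip (47/981) -> (981/47): both odd, 47 mod 4 = 3, 981 mod 4 = 1, so the flip contributes +1; sign now -1
(981/47): 981 mod 47 = 41, so (981/47) = (41/47)
flip (41/47) -> (47/41): both odd, 41 mod 4 = 1, 47 mod 4 = 3, so the flip contributes +1; sign now -1
(47/41): 47 mod 41 = 6, so (47/41) = (6/41)
factor out 2^1: 6 = 2^1·3; with 41 mod 8 = 1, (2/41) = +1; sign now -1; continue with (3/41)
flip (3/41) -> (41/3): both odd, 3 mod 4 = 3, 41 mod 4 = 1, so the flip contributes +1; sign now -1
(41/3): 41 mod 3 = 2, so (41/3) = (2/3)
factor out 2^1: 2 = 2^1·1; with 3 mod 8 = 3, (2/3) = -1; sign now +1; continue with (1/3)
reached (1/3) = 1, so the symbol is +1

1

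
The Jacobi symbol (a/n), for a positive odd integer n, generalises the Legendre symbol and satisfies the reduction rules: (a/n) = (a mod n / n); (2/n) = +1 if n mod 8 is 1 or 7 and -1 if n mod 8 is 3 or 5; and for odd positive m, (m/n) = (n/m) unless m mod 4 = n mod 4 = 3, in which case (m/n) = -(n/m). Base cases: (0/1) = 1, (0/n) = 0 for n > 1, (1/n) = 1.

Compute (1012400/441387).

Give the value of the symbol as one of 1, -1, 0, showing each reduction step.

1

(1012400/441387): 1012400 mod 441387 = 129626, so (1012400/441387) = (129626/441387)
factor out 2^1: 129626 = 2^1·64813; with 441387 mod 8 = 3, (2/441387) = -1; sign now -1; continue with (64813/441387)
flip (64813/441387) -> (441387/64813): both odd, 64813 mod 4 = 1, 441387 mod 4 = 3, so the flip contributes +1; sign now -1
(441387/64813): 441387 mod 64813 = 52509, so (441387/64813) = (52509/64813)
flip (52509/64813) -> (64813/52509): both odd, 52509 mod 4 = 1, 64813 mod 4 = 1, so the flip contributes +1; sign now -1
(64813/52509): 64813 mod 52509 = 12304, so (64813/52509) = (12304/52509)
factor out 2^4: 12304 = 2^4·769; with 52509 mod 8 = 5, (2/52509) = -1; sign now -1; continue with (769/52509)
flip (769/52509) -> (52509/769): both odd, 769 mod 4 = 1, 52509 mod 4 = 1, so the flip contributes +1; sign now -1
(52509/769): 52509 mod 769 = 217, so (52509/769) = (217/769)
flip (217/769) -> (769/217): both odd, 217 mod 4 = 1, 769 mod 4 = 1, so the flip contributes +1; sign now -1
(769/217): 769 mod 217 = 118, so (769/217) = (118/217)
factor out 2^1: 118 = 2^1·59; with 217 mod 8 = 1, (2/217) = +1; sign now -1; continue with (59/217)
flip (59/217) -> (217/59): both odd, 59 mod 4 = 3, 217 mod 4 = 1, so the flip contributes +1; sign now -1
(217/59): 217 mod 59 = 40, so (217/59) = (40/59)
factor out 2^3: 40 = 2^3·5; with 59 mod 8 = 3, (2/59) = -1; sign now +1; continue with (5/59)
flip (5/59) -> (59/5): both odd, 5 mod 4 = 1, 59 mod 4 = 3, so the flip contributes +1; sign now +1
(59/5): 59 mod 5 = 4, so (59/5) = (4/5)
factor out 2^2: 4 = 2^2·1; with 5 mod 8 = 5, (2/5) = -1; sign now +1; continue with (1/5)
reached (1/5) = 1, so the symbol is +1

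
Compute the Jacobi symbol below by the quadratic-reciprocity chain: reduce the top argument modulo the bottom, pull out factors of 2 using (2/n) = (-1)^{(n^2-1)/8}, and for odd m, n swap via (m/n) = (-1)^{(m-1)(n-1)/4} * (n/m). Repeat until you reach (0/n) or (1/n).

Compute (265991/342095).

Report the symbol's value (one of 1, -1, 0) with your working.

reciprocity: (265991/342095) = -1·(342095/265991) since 265991 mod 4 = 3, 342095 mod 4 = 3; sign now -1
(342095/265991) = (76104/265991)   [reduce mod 265991]
76104 = 2^3·9513; (2/265991) = +1 since 265991 mod 8 = 7, so (76104/265991) = (+1)^3·(9513/265991); sign now -1
reciprocity: (9513/265991) = +1·(265991/9513) since 9513 mod 4 = 1, 265991 mod 4 = 3; sign now -1
(265991/9513) = (9140/9513)   [reduce mod 9513]
9140 = 2^2·2285; (2/9513) = +1 since 9513 mod 8 = 1, so (9140/9513) = (+1)^2·(2285/9513); sign now -1
reciprocity: (2285/9513) = +1·(9513/2285) since 2285 mod 4 = 1, 9513 mod 4 = 1; sign now -1
(9513/2285) = (373/2285)   [reduce mod 2285]
reciprocity: (373/2285) = +1·(2285/373) since 373 mod 4 = 1, 2285 mod 4 = 1; sign now -1
(2285/373) = (47/373)   [reduce mod 373]
reciprocity: (47/373) = +1·(373/47) since 47 mod 4 = 3, 373 mod 4 = 1; sign now -1
(373/47) = (44/47)   [reduce mod 47]
44 = 2^2·11; (2/47) = +1 since 47 mod 8 = 7, so (44/47) = (+1)^2·(11/47); sign now -1
reciprocity: (11/47) = -1·(47/11) since 11 mod 4 = 3, 47 mod 4 = 3; sign now +1
(47/11) = (3/11)   [reduce mod 11]
reciprocity: (3/11) = -1·(11/3) since 3 mod 4 = 3, 11 mod 4 = 3; sign now -1
(11/3) = (2/3)   [reduce mod 3]
2 = 2^1·1; (2/3) = -1 since 3 mod 8 = 3, so (2/3) = (-1)^1·(1/3); sign now +1
(1/3) = 1; final value = sign = +1

1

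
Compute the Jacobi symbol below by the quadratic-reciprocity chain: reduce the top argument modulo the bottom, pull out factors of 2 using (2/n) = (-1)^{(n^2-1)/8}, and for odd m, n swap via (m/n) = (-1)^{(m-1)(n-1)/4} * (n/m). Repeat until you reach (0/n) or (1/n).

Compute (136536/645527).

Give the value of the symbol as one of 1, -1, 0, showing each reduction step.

-1

factor out 2^3: 136536 = 2^3·17067; with 645527 mod 8 = 7, (2/645527) = +1; sign now +1; continue with (17067/645527)
flip (17067/645527) -> (645527/17067): both odd, 17067 mod 4 = 3, 645527 mod 4 = 3, so the flip contributes -1; sign now -1
(645527/17067): 645527 mod 17067 = 14048, so (645527/17067) = (14048/17067)
factor out 2^5: 14048 = 2^5·439; with 17067 mod 8 = 3, (2/17067) = -1; sign now +1; continue with (439/17067)
flip (439/17067) -> (17067/439): both odd, 439 mod 4 = 3, 17067 mod 4 = 3, so the flip contributes -1; sign now -1
(17067/439): 17067 mod 439 = 385, so (17067/439) = (385/439)
flip (385/439) -> (439/385): both odd, 385 mod 4 = 1, 439 mod 4 = 3, so the flip contributes +1; sign now -1
(439/385): 439 mod 385 = 54, so (439/385) = (54/385)
factor out 2^1: 54 = 2^1·27; with 385 mod 8 = 1, (2/385) = +1; sign now -1; continue with (27/385)
flip (27/385) -> (385/27): both odd, 27 mod 4 = 3, 385 mod 4 = 1, so the flip contributes +1; sign now -1
(385/27): 385 mod 27 = 7, so (385/27) = (7/27)
flip (7/27) -> (27/7): both odd, 7 mod 4 = 3, 27 mod 4 = 3, so the flip contributes -1; sign now +1
(27/7): 27 mod 7 = 6, so (27/7) = (6/7)
factor out 2^1: 6 = 2^1·3; with 7 mod 8 = 7, (2/7) = +1; sign now +1; continue with (3/7)
flip (3/7) -> (7/3): both odd, 3 mod 4 = 3, 7 mod 4 = 3, so the flip contributes -1; sign now -1
(7/3): 7 mod 3 = 1, so (7/3) = (1/3)
reached (1/3) = 1, so the symbol is -1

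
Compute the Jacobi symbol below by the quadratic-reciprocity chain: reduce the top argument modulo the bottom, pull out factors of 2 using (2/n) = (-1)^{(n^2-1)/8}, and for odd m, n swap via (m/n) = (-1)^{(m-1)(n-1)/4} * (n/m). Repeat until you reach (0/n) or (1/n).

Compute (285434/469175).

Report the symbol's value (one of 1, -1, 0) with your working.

-1

factor out 2^1: 285434 = 2^1·142717; with 469175 mod 8 = 7, (2/469175) = +1; sign now +1; continue with (142717/469175)
flip (142717/469175) -> (469175/142717): both odd, 142717 mod 4 = 1, 469175 mod 4 = 3, so the flip contributes +1; sign now +1
(469175/142717): 469175 mod 142717 = 41024, so (469175/142717) = (41024/142717)
factor out 2^6: 41024 = 2^6·641; with 142717 mod 8 = 5, (2/142717) = -1; sign now +1; continue with (641/142717)
flip (641/142717) -> (142717/641): both odd, 641 mod 4 = 1, 142717 mod 4 = 1, so the flip contributes +1; sign now +1
(142717/641): 142717 mod 641 = 415, so (142717/641) = (415/641)
flip (415/641) -> (641/415): both odd, 415 mod 4 = 3, 641 mod 4 = 1, so the flip contributes +1; sign now +1
(641/415): 641 mod 415 = 226, so (641/415) = (226/415)
factor out 2^1: 226 = 2^1·113; with 415 mod 8 = 7, (2/415) = +1; sign now +1; continue with (113/415)
flip (113/415) -> (415/113): both odd, 113 mod 4 = 1, 415 mod 4 = 3, so the flip contributes +1; sign now +1
(415/113): 415 mod 113 = 76, so (415/113) = (76/113)
factor out 2^2: 76 = 2^2·19; with 113 mod 8 = 1, (2/113) = +1; sign now +1; continue with (19/113)
flip (19/113) -> (113/19): both odd, 19 mod 4 = 3, 113 mod 4 = 1, so the flip contributes +1; sign now +1
(113/19): 113 mod 19 = 18, so (113/19) = (18/19)
factor out 2^1: 18 = 2^1·9; with 19 mod 8 = 3, (2/19) = -1; sign now -1; continue with (9/19)
flip (9/19) -> (19/9): both odd, 9 mod 4 = 1, 19 mod 4 = 3, so the flip contributes +1; sign now -1
(19/9): 19 mod 9 = 1, so (19/9) = (1/9)
reached (1/9) = 1, so the symbol is -1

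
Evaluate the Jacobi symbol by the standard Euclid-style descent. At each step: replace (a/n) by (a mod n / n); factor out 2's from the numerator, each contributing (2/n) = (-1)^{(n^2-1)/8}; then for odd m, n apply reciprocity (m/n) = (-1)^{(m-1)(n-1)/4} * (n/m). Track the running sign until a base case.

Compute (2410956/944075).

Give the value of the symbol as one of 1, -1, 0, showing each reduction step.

(2410956/944075) = (522806/944075)   [reduce mod 944075]
522806 = 2^1·261403; (2/944075) = -1 since 944075 mod 8 = 3, so (522806/944075) = (-1)^1·(261403/944075); sign now -1
reciprocity: (261403/944075) = -1·(944075/261403) since 261403 mod 4 = 3, 944075 mod 4 = 3; sign now +1
(944075/261403) = (159866/261403)   [reduce mod 261403]
159866 = 2^1·79933; (2/261403) = -1 since 261403 mod 8 = 3, so (159866/261403) = (-1)^1·(79933/261403); sign now -1
reciprocity: (79933/261403) = +1·(261403/79933) since 79933 mod 4 = 1, 261403 mod 4 = 3; sign now -1
(261403/79933) = (21604/79933)   [reduce mod 79933]
21604 = 2^2·5401; (2/79933) = -1 since 79933 mod 8 = 5, so (21604/79933) = (-1)^2·(5401/79933); sign now -1
reciprocity: (5401/79933) = +1·(79933/5401) since 5401 mod 4 = 1, 79933 mod 4 = 1; sign now -1
(79933/5401) = (4319/5401)   [reduce mod 5401]
reciprocity: (4319/5401) = +1·(5401/4319) since 4319 mod 4 = 3, 5401 mod 4 = 1; sign now -1
(5401/4319) = (1082/4319)   [reduce mod 4319]
1082 = 2^1·541; (2/4319) = +1 since 4319 mod 8 = 7, so (1082/4319) = (+1)^1·(541/4319); sign now -1
reciprocity: (541/4319) = +1·(4319/541) since 541 mod 4 = 1, 4319 mod 4 = 3; sign now -1
(4319/541) = (532/541)   [reduce mod 541]
532 = 2^2·133; (2/541) = -1 since 541 mod 8 = 5, so (532/541) = (-1)^2·(133/541); sign now -1
reciprocity: (133/541) = +1·(541/133) since 133 mod 4 = 1, 541 mod 4 = 1; sign now -1
(541/133) = (9/133)   [reduce mod 133]
reciprocity: (9/133) = +1·(133/9) since 9 mod 4 = 1, 133 mod 4 = 1; sign now -1
(133/9) = (7/9)   [reduce mod 9]
reciprocity: (7/9) = +1·(9/7) since 7 mod 4 = 3, 9 mod 4 = 1; sign now -1
(9/7) = (2/7)   [reduce mod 7]
2 = 2^1·1; (2/7) = +1 since 7 mod 8 = 7, so (2/7) = (+1)^1·(1/7); sign now -1
(1/7) = 1; final value = sign = -1

-1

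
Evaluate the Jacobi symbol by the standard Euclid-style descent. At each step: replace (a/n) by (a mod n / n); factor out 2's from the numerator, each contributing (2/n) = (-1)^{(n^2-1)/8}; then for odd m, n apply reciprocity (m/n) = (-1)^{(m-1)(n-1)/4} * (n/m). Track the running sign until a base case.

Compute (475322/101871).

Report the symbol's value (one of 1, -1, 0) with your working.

(475322/101871) = (67838/101871)   [reduce mod 101871]
67838 = 2^1·33919; (2/101871) = +1 since 101871 mod 8 = 7, so (67838/101871) = (+1)^1·(33919/101871); sign now +1
reciprocity: (33919/101871) = -1·(101871/33919) since 33919 mod 4 = 3, 101871 mod 4 = 3; sign now -1
(101871/33919) = (114/33919)   [reduce mod 33919]
114 = 2^1·57; (2/33919) = +1 since 33919 mod 8 = 7, so (114/33919) = (+1)^1·(57/33919); sign now -1
reciprocity: (57/33919) = +1·(33919/57) since 57 mod 4 = 1, 33919 mod 4 = 3; sign now -1
(33919/57) = (4/57)   [reduce mod 57]
4 = 2^2·1; (2/57) = +1 since 57 mod 8 = 1, so (4/57) = (+1)^2·(1/57); sign now -1
(1/57) = 1; final value = sign = -1

-1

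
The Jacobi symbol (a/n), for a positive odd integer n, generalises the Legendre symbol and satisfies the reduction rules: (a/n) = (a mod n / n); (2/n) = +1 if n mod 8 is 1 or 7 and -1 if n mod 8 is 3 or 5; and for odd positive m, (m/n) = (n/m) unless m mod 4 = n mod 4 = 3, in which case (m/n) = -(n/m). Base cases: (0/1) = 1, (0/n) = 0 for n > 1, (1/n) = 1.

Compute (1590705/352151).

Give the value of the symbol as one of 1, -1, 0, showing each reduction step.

1

(1590705/352151): 1590705 mod 352151 = 182101, so (1590705/352151) = (182101/352151)
flip (182101/352151) -> (352151/182101): both odd, 182101 mod 4 = 1, 352151 mod 4 = 3, so the flip contributes +1; sign now +1
(352151/182101): 352151 mod 182101 = 170050, so (352151/182101) = (170050/182101)
factor out 2^1: 170050 = 2^1·85025; with 182101 mod 8 = 5, (2/182101) = -1; sign now -1; continue with (85025/182101)
flip (85025/182101) -> (182101/85025): both odd, 85025 mod 4 = 1, 182101 mod 4 = 1, so the flip contributes +1; sign now -1
(182101/85025): 182101 mod 85025 = 12051, so (182101/85025) = (12051/85025)
flip (12051/85025) -> (85025/12051): both odd, 12051 mod 4 = 3, 85025 mod 4 = 1, so the flip contributes +1; sign now -1
(85025/12051): 85025 mod 12051 = 668, so (85025/12051) = (668/12051)
factor out 2^2: 668 = 2^2·167; with 12051 mod 8 = 3, (2/12051) = -1; sign now -1; continue with (167/12051)
flip (167/12051) -> (12051/167): both odd, 167 mod 4 = 3, 12051 mod 4 = 3, so the flip contributes -1; sign now +1
(12051/167): 12051 mod 167 = 27, so (12051/167) = (27/167)
flip (27/167) -> (167/27): both odd, 27 mod 4 = 3, 167 mod 4 = 3, so the flip contributes -1; sign now -1
(167/27): 167 mod 27 = 5, so (167/27) = (5/27)
flip (5/27) -> (27/5): both odd, 5 mod 4 = 1, 27 mod 4 = 3, so the flip contributes +1; sign now -1
(27/5): 27 mod 5 = 2, so (27/5) = (2/5)
factor out 2^1: 2 = 2^1·1; with 5 mod 8 = 5, (2/5) = -1; sign now +1; continue with (1/5)
reached (1/5) = 1, so the symbol is +1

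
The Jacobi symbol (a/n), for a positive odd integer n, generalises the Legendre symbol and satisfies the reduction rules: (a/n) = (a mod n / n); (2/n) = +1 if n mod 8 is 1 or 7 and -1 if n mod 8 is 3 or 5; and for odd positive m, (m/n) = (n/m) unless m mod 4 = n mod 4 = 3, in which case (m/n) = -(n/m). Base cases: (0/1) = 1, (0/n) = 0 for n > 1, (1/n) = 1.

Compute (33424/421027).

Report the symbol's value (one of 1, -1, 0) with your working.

-1

33424 = 2^4·2089; (2/421027) = -1 since 421027 mod 8 = 3, so (33424/421027) = (-1)^4·(2089/421027); sign now +1
reciprocity: (2089/421027) = +1·(421027/2089) since 2089 mod 4 = 1, 421027 mod 4 = 3; sign now +1
(421027/2089) = (1138/2089)   [reduce mod 2089]
1138 = 2^1·569; (2/2089) = +1 since 2089 mod 8 = 1, so (1138/2089) = (+1)^1·(569/2089); sign now +1
reciprocity: (569/2089) = +1·(2089/569) since 569 mod 4 = 1, 2089 mod 4 = 1; sign now +1
(2089/569) = (382/569)   [reduce mod 569]
382 = 2^1·191; (2/569) = +1 since 569 mod 8 = 1, so (382/569) = (+1)^1·(191/569); sign now +1
reciprocity: (191/569) = +1·(569/191) since 191 mod 4 = 3, 569 mod 4 = 1; sign now +1
(569/191) = (187/191)   [reduce mod 191]
reciprocity: (187/191) = -1·(191/187) since 187 mod 4 = 3, 191 mod 4 = 3; sign now -1
(191/187) = (4/187)   [reduce mod 187]
4 = 2^2·1; (2/187) = -1 since 187 mod 8 = 3, so (4/187) = (-1)^2·(1/187); sign now -1
(1/187) = 1; final value = sign = -1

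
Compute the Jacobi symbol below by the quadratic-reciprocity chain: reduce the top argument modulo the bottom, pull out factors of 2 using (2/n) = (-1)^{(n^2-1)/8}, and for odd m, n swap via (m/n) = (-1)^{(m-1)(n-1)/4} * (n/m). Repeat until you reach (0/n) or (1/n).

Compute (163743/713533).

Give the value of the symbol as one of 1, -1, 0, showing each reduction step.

-1

flip (163743/713533) -> (713533/163743): both odd, 163743 mod 4 = 3, 713533 mod 4 = 1, so the flip contributes +1; sign now +1
(713533/163743): 713533 mod 163743 = 58561, so (713533/163743) = (58561/163743)
flip (58561/163743) -> (163743/58561): both odd, 58561 mod 4 = 1, 163743 mod 4 = 3, so the flip contributes +1; sign now +1
(163743/58561): 163743 mod 58561 = 46621, so (163743/58561) = (46621/58561)
flip (46621/58561) -> (58561/46621): both odd, 46621 mod 4 = 1, 58561 mod 4 = 1, so the flip contributes +1; sign now +1
(58561/46621): 58561 mod 46621 = 11940, so (58561/46621) = (11940/46621)
factor out 2^2: 11940 = 2^2·2985; with 46621 mod 8 = 5, (2/46621) = -1; sign now +1; continue with (2985/46621)
flip (2985/46621) -> (46621/2985): both odd, 2985 mod 4 = 1, 46621 mod 4 = 1, so the flip contributes +1; sign now +1
(46621/2985): 46621 mod 2985 = 1846, so (46621/2985) = (1846/2985)
factor out 2^1: 1846 = 2^1·923; with 2985 mod 8 = 1, (2/2985) = +1; sign now +1; continue with (923/2985)
flip (923/2985) -> (2985/923): both odd, 923 mod 4 = 3, 2985 mod 4 = 1, so the flip contributes +1; sign now +1
(2985/923): 2985 mod 923 = 216, so (2985/923) = (216/923)
factor out 2^3: 216 = 2^3·27; with 923 mod 8 = 3, (2/923) = -1; sign now -1; continue with (27/923)
flip (27/923) -> (923/27): both odd, 27 mod 4 = 3, 923 mod 4 = 3, so the flip contributes -1; sign now +1
(923/27): 923 mod 27 = 5, so (923/27) = (5/27)
flip (5/27) -> (27/5): both odd, 5 mod 4 = 1, 27 mod 4 = 3, so the flip contributes +1; sign now +1
(27/5): 27 mod 5 = 2, so (27/5) = (2/5)
factor out 2^1: 2 = 2^1·1; with 5 mod 8 = 5, (2/5) = -1; sign now -1; continue with (1/5)
reached (1/5) = 1, so the symbol is -1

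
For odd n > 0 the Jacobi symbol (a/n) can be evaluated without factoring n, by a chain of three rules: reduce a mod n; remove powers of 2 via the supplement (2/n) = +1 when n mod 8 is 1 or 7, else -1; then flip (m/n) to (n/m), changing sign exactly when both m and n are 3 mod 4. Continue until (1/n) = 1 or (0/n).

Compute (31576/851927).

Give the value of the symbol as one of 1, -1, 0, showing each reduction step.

factor out 2^3: 31576 = 2^3·3947; with 851927 mod 8 = 7, (2/851927) = +1; sign now +1; continue with (3947/851927)
flip (3947/851927) -> (851927/3947): both odd, 3947 mod 4 = 3, 851927 mod 4 = 3, so the flip contributes -1; sign now -1
(851927/3947): 851927 mod 3947 = 3322, so (851927/3947) = (3322/3947)
factor out 2^1: 3322 = 2^1·1661; with 3947 mod 8 = 3, (2/3947) = -1; sign now +1; continue with (1661/3947)
flip (1661/3947) -> (3947/1661): both odd, 1661 mod 4 = 1, 3947 mod 4 = 3, so the flip contributes +1; sign now +1
(3947/1661): 3947 mod 1661 = 625, so (3947/1661) = (625/1661)
flip (625/1661) -> (1661/625): both odd, 625 mod 4 = 1, 1661 mod 4 = 1, so the flip contributes +1; sign now +1
(1661/625): 1661 mod 625 = 411, so (1661/625) = (411/625)
flip (411/625) -> (625/411): both odd, 411 mod 4 = 3, 625 mod 4 = 1, so the flip contributes +1; sign now +1
(625/411): 625 mod 411 = 214, so (625/411) = (214/411)
factor out 2^1: 214 = 2^1·107; with 411 mod 8 = 3, (2/411) = -1; sign now -1; continue with (107/411)
flip (107/411) -> (411/107): both odd, 107 mod 4 = 3, 411 mod 4 = 3, so the flip contributes -1; sign now +1
(411/107): 411 mod 107 = 90, so (411/107) = (90/107)
factor out 2^1: 90 = 2^1·45; with 107 mod 8 = 3, (2/107) = -1; sign now -1; continue with (45/107)
flip (45/107) -> (107/45): both odd, 45 mod 4 = 1, 107 mod 4 = 3, so the flip contributes +1; sign now -1
(107/45): 107 mod 45 = 17, so (107/45) = (17/45)
flip (17/45) -> (45/17): both odd, 17 mod 4 = 1, 45 mod 4 = 1, so the flip contributes +1; sign now -1
(45/17): 45 mod 17 = 11, so (45/17) = (11/17)
flip (11/17) -> (17/11): both odd, 11 mod 4 = 3, 17 mod 4 = 1, so the flip contributes +1; sign now -1
(17/11): 17 mod 11 = 6, so (17/11) = (6/11)
factor out 2^1: 6 = 2^1·3; with 11 mod 8 = 3, (2/11) = -1; sign now +1; continue with (3/11)
flip (3/11) -> (11/3): both odd, 3 mod 4 = 3, 11 mod 4 = 3, so the flip contributes -1; sign now -1
(11/3): 11 mod 3 = 2, so (11/3) = (2/3)
factor out 2^1: 2 = 2^1·1; with 3 mod 8 = 3, (2/3) = -1; sign now +1; continue with (1/3)
reached (1/3) = 1, so the symbol is +1

1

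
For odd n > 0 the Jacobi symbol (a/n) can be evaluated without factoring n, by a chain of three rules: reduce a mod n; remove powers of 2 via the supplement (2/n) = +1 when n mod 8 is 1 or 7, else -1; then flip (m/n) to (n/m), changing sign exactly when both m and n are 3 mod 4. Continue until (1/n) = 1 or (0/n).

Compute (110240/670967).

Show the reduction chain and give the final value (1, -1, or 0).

1

110240 = 2^5·3445; (2/670967) = +1 since 670967 mod 8 = 7, so (110240/670967) = (+1)^5·(3445/670967); sign now +1
reciprocity: (3445/670967) = +1·(670967/3445) since 3445 mod 4 = 1, 670967 mod 4 = 3; sign now +1
(670967/3445) = (2637/3445)   [reduce mod 3445]
reciprocity: (2637/3445) = +1·(3445/2637) since 2637 mod 4 = 1, 3445 mod 4 = 1; sign now +1
(3445/2637) = (808/2637)   [reduce mod 2637]
808 = 2^3·101; (2/2637) = -1 since 2637 mod 8 = 5, so (808/2637) = (-1)^3·(101/2637); sign now -1
reciprocity: (101/2637) = +1·(2637/101) since 101 mod 4 = 1, 2637 mod 4 = 1; sign now -1
(2637/101) = (11/101)   [reduce mod 101]
reciprocity: (11/101) = +1·(101/11) since 11 mod 4 = 3, 101 mod 4 = 1; sign now -1
(101/11) = (2/11)   [reduce mod 11]
2 = 2^1·1; (2/11) = -1 since 11 mod 8 = 3, so (2/11) = (-1)^1·(1/11); sign now +1
(1/11) = 1; final value = sign = +1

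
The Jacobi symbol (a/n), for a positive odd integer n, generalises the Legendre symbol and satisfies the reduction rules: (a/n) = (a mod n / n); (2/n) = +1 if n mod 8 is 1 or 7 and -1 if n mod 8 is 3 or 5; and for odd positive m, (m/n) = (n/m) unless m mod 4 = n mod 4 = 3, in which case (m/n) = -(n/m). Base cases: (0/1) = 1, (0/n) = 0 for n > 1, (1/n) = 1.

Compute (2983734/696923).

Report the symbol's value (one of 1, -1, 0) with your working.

1

(2983734/696923) = (196042/696923)   [reduce mod 696923]
196042 = 2^1·98021; (2/696923) = -1 since 696923 mod 8 = 3, so (196042/696923) = (-1)^1·(98021/696923); sign now -1
reciprocity: (98021/696923) = +1·(696923/98021) since 98021 mod 4 = 1, 696923 mod 4 = 3; sign now -1
(696923/98021) = (10776/98021)   [reduce mod 98021]
10776 = 2^3·1347; (2/98021) = -1 since 98021 mod 8 = 5, so (10776/98021) = (-1)^3·(1347/98021); sign now +1
reciprocity: (1347/98021) = +1·(98021/1347) since 1347 mod 4 = 3, 98021 mod 4 = 1; sign now +1
(98021/1347) = (1037/1347)   [reduce mod 1347]
reciprocity: (1037/1347) = +1·(1347/1037) since 1037 mod 4 = 1, 1347 mod 4 = 3; sign now +1
(1347/1037) = (310/1037)   [reduce mod 1037]
310 = 2^1·155; (2/1037) = -1 since 1037 mod 8 = 5, so (310/1037) = (-1)^1·(155/1037); sign now -1
reciprocity: (155/1037) = +1·(1037/155) since 155 mod 4 = 3, 1037 mod 4 = 1; sign now -1
(1037/155) = (107/155)   [reduce mod 155]
reciprocity: (107/155) = -1·(155/107) since 107 mod 4 = 3, 155 mod 4 = 3; sign now +1
(155/107) = (48/107)   [reduce mod 107]
48 = 2^4·3; (2/107) = -1 since 107 mod 8 = 3, so (48/107) = (-1)^4·(3/107); sign now +1
reciprocity: (3/107) = -1·(107/3) since 3 mod 4 = 3, 107 mod 4 = 3; sign now -1
(107/3) = (2/3)   [reduce mod 3]
2 = 2^1·1; (2/3) = -1 since 3 mod 8 = 3, so (2/3) = (-1)^1·(1/3); sign now +1
(1/3) = 1; final value = sign = +1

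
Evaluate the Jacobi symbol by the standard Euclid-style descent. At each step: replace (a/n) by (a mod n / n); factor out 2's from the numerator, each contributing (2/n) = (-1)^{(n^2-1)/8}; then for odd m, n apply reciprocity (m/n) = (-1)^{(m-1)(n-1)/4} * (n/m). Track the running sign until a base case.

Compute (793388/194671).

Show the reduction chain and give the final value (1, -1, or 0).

-1

(793388/194671): 793388 mod 194671 = 14704, so (793388/194671) = (14704/194671)
factor out 2^4: 14704 = 2^4·919; with 194671 mod 8 = 7, (2/194671) = +1; sign now +1; continue with (919/194671)
flip (919/194671) -> (194671/919): both odd, 919 mod 4 = 3, 194671 mod 4 = 3, so the flip contributes -1; sign now -1
(194671/919): 194671 mod 919 = 762, so (194671/919) = (762/919)
factor out 2^1: 762 = 2^1·381; with 919 mod 8 = 7, (2/919) = +1; sign now -1; continue with (381/919)
flip (381/919) -> (919/381): both odd, 381 mod 4 = 1, 919 mod 4 = 3, so the flip contributes +1; sign now -1
(919/381): 919 mod 381 = 157, so (919/381) = (157/381)
flip (157/381) -> (381/157): both odd, 157 mod 4 = 1, 381 mod 4 = 1, so the flip contributes +1; sign now -1
(381/157): 381 mod 157 = 67, so (381/157) = (67/157)
flip (67/157) -> (157/67): both odd, 67 mod 4 = 3, 157 mod 4 = 1, so the flip contributes +1; sign now -1
(157/67): 157 mod 67 = 23, so (157/67) = (23/67)
flip (23/67) -> (67/23): both odd, 23 mod 4 = 3, 67 mod 4 = 3, so the flip contributes -1; sign now +1
(67/23): 67 mod 23 = 21, so (67/23) = (21/23)
flip (21/23) -> (23/21): both odd, 21 mod 4 = 1, 23 mod 4 = 3, so the flip contributes +1; sign now +1
(23/21): 23 mod 21 = 2, so (23/21) = (2/21)
factor out 2^1: 2 = 2^1·1; with 21 mod 8 = 5, (2/21) = -1; sign now -1; continue with (1/21)
reached (1/21) = 1, so the symbol is -1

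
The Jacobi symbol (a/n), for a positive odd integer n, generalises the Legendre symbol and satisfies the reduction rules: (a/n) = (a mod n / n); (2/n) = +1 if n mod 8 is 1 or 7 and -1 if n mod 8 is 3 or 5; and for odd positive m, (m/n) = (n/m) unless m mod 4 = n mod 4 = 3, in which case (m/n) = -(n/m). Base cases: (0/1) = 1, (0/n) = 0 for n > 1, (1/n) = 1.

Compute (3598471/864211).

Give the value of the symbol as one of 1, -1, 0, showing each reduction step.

1

(3598471/864211) = (141627/864211)   [reduce mod 864211]
reciprocity: (141627/864211) = -1·(864211/141627) since 141627 mod 4 = 3, 864211 mod 4 = 3; sign now -1
(864211/141627) = (14449/141627)   [reduce mod 141627]
reciprocity: (14449/141627) = +1·(141627/14449) since 14449 mod 4 = 1, 141627 mod 4 = 3; sign now -1
(141627/14449) = (11586/14449)   [reduce mod 14449]
11586 = 2^1·5793; (2/14449) = +1 since 14449 mod 8 = 1, so (11586/14449) = (+1)^1·(5793/14449); sign now -1
reciprocity: (5793/14449) = +1·(14449/5793) since 5793 mod 4 = 1, 14449 mod 4 = 1; sign now -1
(14449/5793) = (2863/5793)   [reduce mod 5793]
reciprocity: (2863/5793) = +1·(5793/2863) since 2863 mod 4 = 3, 5793 mod 4 = 1; sign now -1
(5793/2863) = (67/2863)   [reduce mod 2863]
reciprocity: (67/2863) = -1·(2863/67) since 67 mod 4 = 3, 2863 mod 4 = 3; sign now +1
(2863/67) = (49/67)   [reduce mod 67]
reciprocity: (49/67) = +1·(67/49) since 49 mod 4 = 1, 67 mod 4 = 3; sign now +1
(67/49) = (18/49)   [reduce mod 49]
18 = 2^1·9; (2/49) = +1 since 49 mod 8 = 1, so (18/49) = (+1)^1·(9/49); sign now +1
reciprocity: (9/49) = +1·(49/9) since 9 mod 4 = 1, 49 mod 4 = 1; sign now +1
(49/9) = (4/9)   [reduce mod 9]
4 = 2^2·1; (2/9) = +1 since 9 mod 8 = 1, so (4/9) = (+1)^2·(1/9); sign now +1
(1/9) = 1; final value = sign = +1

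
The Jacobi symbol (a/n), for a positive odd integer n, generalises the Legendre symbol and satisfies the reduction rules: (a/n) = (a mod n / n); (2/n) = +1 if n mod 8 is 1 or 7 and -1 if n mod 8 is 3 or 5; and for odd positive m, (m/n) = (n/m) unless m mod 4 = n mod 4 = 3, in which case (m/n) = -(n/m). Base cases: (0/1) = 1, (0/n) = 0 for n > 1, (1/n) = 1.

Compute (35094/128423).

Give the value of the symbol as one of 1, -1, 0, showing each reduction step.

-1

factor out 2^1: 35094 = 2^1·17547; with 128423 mod 8 = 7, (2/128423) = +1; sign now +1; continue with (17547/128423)
flip (17547/128423) -> (128423/17547): both odd, 17547 mod 4 = 3, 128423 mod 4 = 3, so the flip contributes -1; sign now -1
(128423/17547): 128423 mod 17547 = 5594, so (128423/17547) = (5594/17547)
factor out 2^1: 5594 = 2^1·2797; with 17547 mod 8 = 3, (2/17547) = -1; sign now +1; continue with (2797/17547)
flip (2797/17547) -> (17547/2797): both odd, 2797 mod 4 = 1, 17547 mod 4 = 3, so the flip contributes +1; sign now +1
(17547/2797): 17547 mod 2797 = 765, so (17547/2797) = (765/2797)
flip (765/2797) -> (2797/765): both odd, 765 mod 4 = 1, 2797 mod 4 = 1, so the flip contributes +1; sign now +1
(2797/765): 2797 mod 765 = 502, so (2797/765) = (502/765)
factor out 2^1: 502 = 2^1·251; with 765 mod 8 = 5, (2/765) = -1; sign now -1; continue with (251/765)
flip (251/765) -> (765/251): both odd, 251 mod 4 = 3, 765 mod 4 = 1, so the flip contributes +1; sign now -1
(765/251): 765 mod 251 = 12, so (765/251) = (12/251)
factor out 2^2: 12 = 2^2·3; with 251 mod 8 = 3, (2/251) = -1; sign now -1; continue with (3/251)
flip (3/251) -> (251/3): both odd, 3 mod 4 = 3, 251 mod 4 = 3, so the flip contributes -1; sign now +1
(251/3): 251 mod 3 = 2, so (251/3) = (2/3)
factor out 2^1: 2 = 2^1·1; with 3 mod 8 = 3, (2/3) = -1; sign now -1; continue with (1/3)
reached (1/3) = 1, so the symbol is -1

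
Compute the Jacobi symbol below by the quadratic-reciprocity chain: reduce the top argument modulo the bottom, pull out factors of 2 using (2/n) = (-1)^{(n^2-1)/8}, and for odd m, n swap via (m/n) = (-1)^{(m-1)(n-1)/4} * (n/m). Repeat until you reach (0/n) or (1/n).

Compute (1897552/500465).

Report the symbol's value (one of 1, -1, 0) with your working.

1

(1897552/500465) = (396157/500465)   [reduce mod 500465]
reciprocity: (396157/500465) = +1·(500465/396157) since 396157 mod 4 = 1, 500465 mod 4 = 1; sign now +1
(500465/396157) = (104308/396157)   [reduce mod 396157]
104308 = 2^2·26077; (2/396157) = -1 since 396157 mod 8 = 5, so (104308/396157) = (-1)^2·(26077/396157); sign now +1
reciprocity: (26077/396157) = +1·(396157/26077) since 26077 mod 4 = 1, 396157 mod 4 = 1; sign now +1
(396157/26077) = (5002/26077)   [reduce mod 26077]
5002 = 2^1·2501; (2/26077) = -1 since 26077 mod 8 = 5, so (5002/26077) = (-1)^1·(2501/26077); sign now -1
reciprocity: (2501/26077) = +1·(26077/2501) since 2501 mod 4 = 1, 26077 mod 4 = 1; sign now -1
(26077/2501) = (1067/2501)   [reduce mod 2501]
reciprocity: (1067/2501) = +1·(2501/1067) since 1067 mod 4 = 3, 2501 mod 4 = 1; sign now -1
(2501/1067) = (367/1067)   [reduce mod 1067]
reciprocity: (367/1067) = -1·(1067/367) since 367 mod 4 = 3, 1067 mod 4 = 3; sign now +1
(1067/367) = (333/367)   [reduce mod 367]
reciprocity: (333/367) = +1·(367/333) since 333 mod 4 = 1, 367 mod 4 = 3; sign now +1
(367/333) = (34/333)   [reduce mod 333]
34 = 2^1·17; (2/333) = -1 since 333 mod 8 = 5, so (34/333) = (-1)^1·(17/333); sign now -1
reciprocity: (17/333) = +1·(333/17) since 17 mod 4 = 1, 333 mod 4 = 1; sign now -1
(333/17) = (10/17)   [reduce mod 17]
10 = 2^1·5; (2/17) = +1 since 17 mod 8 = 1, so (10/17) = (+1)^1·(5/17); sign now -1
reciprocity: (5/17) = +1·(17/5) since 5 mod 4 = 1, 17 mod 4 = 1; sign now -1
(17/5) = (2/5)   [reduce mod 5]
2 = 2^1·1; (2/5) = -1 since 5 mod 8 = 5, so (2/5) = (-1)^1·(1/5); sign now +1
(1/5) = 1; final value = sign = +1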